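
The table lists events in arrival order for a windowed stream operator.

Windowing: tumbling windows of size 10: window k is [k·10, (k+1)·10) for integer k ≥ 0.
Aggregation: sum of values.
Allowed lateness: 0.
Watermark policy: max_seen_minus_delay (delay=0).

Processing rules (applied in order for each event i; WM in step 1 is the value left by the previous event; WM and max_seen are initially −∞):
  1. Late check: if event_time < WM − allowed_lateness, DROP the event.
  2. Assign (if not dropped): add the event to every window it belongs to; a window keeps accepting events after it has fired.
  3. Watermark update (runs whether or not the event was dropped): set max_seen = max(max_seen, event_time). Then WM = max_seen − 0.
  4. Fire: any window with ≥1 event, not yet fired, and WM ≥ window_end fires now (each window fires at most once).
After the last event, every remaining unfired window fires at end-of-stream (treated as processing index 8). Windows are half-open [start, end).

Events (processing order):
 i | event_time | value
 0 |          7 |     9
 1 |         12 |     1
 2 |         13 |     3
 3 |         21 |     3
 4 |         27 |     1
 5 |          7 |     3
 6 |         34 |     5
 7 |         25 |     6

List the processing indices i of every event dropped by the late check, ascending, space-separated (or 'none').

i=0 t=7 v=9: → [0,10); WM=7
i=1 t=12 v=1: → [10,20); WM=12; [0,10) fires=9
i=2 t=13 v=3: → [10,20); WM=13
i=3 t=21 v=3: → [20,30); WM=21; [10,20) fires=4
i=4 t=27 v=1: → [20,30); WM=27
i=5 t=7 v=3: DROP (t<27-0); WM=27
i=6 t=34 v=5: → [30,40); WM=34; [20,30) fires=4
i=7 t=25 v=6: DROP (t<34-0); WM=34

5 7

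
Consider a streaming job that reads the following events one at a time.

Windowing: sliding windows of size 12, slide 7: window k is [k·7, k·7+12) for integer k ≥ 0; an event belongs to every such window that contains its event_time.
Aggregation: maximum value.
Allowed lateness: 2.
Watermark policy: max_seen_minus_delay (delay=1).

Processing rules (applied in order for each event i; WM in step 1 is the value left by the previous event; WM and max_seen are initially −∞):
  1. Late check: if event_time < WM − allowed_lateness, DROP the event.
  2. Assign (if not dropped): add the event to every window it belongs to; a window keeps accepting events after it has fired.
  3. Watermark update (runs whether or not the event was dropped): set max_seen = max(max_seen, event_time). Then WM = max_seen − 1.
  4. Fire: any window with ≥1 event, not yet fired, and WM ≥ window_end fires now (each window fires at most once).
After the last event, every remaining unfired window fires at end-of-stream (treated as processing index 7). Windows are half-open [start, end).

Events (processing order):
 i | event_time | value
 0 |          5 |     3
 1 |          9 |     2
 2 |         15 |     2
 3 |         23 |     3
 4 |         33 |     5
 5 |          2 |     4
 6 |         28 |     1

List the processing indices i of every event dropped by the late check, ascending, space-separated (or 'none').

5 6

i=0 t=5 v=3: → [0,12); WM=4
i=1 t=9 v=2: → [7,19),[0,12); WM=8
i=2 t=15 v=2: → [14,26),[7,19); WM=14; [0,12) fires=3
i=3 t=23 v=3: → [21,33),[14,26); WM=22; [7,19) fires=2
i=4 t=33 v=5: → [28,40); WM=32; [14,26) fires=3
i=5 t=2 v=4: DROP (t<32-2); WM=32
i=6 t=28 v=1: DROP (t<32-2); WM=32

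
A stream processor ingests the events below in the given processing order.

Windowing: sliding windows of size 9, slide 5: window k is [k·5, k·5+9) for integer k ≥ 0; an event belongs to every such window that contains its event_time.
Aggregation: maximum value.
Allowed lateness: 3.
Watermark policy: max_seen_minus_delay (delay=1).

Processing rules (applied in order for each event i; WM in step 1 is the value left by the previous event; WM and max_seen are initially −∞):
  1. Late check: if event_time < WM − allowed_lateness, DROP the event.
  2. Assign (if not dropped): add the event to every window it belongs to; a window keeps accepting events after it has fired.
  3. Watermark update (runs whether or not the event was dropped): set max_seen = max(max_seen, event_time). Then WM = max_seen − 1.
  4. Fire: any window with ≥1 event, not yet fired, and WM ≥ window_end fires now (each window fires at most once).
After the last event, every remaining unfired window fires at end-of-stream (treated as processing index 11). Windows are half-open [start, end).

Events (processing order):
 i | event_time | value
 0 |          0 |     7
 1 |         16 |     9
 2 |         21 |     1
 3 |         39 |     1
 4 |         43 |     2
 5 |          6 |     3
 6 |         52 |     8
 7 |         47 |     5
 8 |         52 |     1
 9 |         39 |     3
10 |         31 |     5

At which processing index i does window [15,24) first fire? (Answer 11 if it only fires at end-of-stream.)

i=0 t=0 v=7: → [0,9); WM=-1
i=1 t=16 v=9: → [15,24),[10,19); WM=15; [0,9) fires=7
i=2 t=21 v=1: → [20,29),[15,24); WM=20; [10,19) fires=9
i=3 t=39 v=1: → [35,44); WM=38; [15,24) fires=9 [20,29) fires=1
i=4 t=43 v=2: → [40,49),[35,44); WM=42
i=5 t=6 v=3: DROP (t<42-3); WM=42
i=6 t=52 v=8: → [50,59),[45,54); WM=51; [35,44) fires=2 [40,49) fires=2
i=7 t=47 v=5: DROP (t<51-3); WM=51
i=8 t=52 v=1: → [50,59),[45,54); WM=51
i=9 t=39 v=3: DROP (t<51-3); WM=51
i=10 t=31 v=5: DROP (t<51-3); WM=51

3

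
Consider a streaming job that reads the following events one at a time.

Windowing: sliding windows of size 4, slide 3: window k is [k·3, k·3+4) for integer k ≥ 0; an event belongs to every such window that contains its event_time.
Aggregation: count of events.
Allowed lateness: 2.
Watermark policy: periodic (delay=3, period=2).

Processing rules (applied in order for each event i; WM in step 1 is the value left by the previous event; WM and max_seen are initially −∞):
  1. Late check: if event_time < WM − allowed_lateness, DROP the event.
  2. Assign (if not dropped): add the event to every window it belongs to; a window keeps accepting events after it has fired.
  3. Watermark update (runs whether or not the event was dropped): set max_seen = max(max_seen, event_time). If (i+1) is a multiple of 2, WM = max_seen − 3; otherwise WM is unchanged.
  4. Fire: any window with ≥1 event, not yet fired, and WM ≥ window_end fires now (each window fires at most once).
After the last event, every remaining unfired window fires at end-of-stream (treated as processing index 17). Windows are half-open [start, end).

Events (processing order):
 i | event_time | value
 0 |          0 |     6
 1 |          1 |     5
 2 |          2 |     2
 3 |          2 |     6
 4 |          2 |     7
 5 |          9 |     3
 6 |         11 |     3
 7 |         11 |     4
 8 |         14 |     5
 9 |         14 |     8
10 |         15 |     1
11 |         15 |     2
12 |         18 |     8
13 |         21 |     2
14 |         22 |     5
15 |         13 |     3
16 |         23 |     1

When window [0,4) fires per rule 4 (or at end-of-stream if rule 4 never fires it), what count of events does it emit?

5

i=0 t=0 v=6: → [0,4); WM=−∞
i=1 t=1 v=5: → [0,4); WM=-2
i=2 t=2 v=2: → [0,4); WM=-2
i=3 t=2 v=6: → [0,4); WM=-1
i=4 t=2 v=7: → [0,4); WM=-1
i=5 t=9 v=3: → [9,13),[6,10); WM=6; [0,4) fires=5
i=6 t=11 v=3: → [9,13); WM=6
i=7 t=11 v=4: → [9,13); WM=8
i=8 t=14 v=5: → [12,16); WM=8
i=9 t=14 v=8: → [12,16); WM=11; [6,10) fires=1
i=10 t=15 v=1: → [15,19),[12,16); WM=11
i=11 t=15 v=2: → [15,19),[12,16); WM=12
i=12 t=18 v=8: → [18,22),[15,19); WM=12
i=13 t=21 v=2: → [21,25),[18,22); WM=18; [9,13) fires=3 [12,16) fires=4
i=14 t=22 v=5: → [21,25); WM=18
i=15 t=13 v=3: DROP (t<18-2); WM=19; [15,19) fires=3
i=16 t=23 v=1: → [21,25); WM=19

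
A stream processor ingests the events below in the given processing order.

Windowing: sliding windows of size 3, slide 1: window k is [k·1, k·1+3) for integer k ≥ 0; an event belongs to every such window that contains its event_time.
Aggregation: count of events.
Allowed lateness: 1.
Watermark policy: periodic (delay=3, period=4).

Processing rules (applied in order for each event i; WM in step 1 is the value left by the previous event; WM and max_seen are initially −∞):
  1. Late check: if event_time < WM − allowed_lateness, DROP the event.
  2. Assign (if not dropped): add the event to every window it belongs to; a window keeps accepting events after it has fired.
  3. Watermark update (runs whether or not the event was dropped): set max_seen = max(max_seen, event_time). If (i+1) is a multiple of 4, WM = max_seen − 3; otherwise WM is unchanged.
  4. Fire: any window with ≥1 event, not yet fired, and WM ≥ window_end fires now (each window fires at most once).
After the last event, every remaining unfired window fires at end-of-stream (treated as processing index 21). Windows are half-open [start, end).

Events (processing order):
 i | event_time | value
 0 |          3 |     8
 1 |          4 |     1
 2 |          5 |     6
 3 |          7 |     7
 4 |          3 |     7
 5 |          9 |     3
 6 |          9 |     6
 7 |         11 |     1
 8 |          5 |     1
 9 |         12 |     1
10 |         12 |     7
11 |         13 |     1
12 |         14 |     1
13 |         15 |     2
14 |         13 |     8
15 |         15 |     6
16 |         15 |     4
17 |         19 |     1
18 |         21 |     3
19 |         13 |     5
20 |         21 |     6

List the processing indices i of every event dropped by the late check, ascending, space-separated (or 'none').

i=0 t=3 v=8: → [3,6),[2,5),[1,4); WM=−∞
i=1 t=4 v=1: → [4,7),[3,6),[2,5); WM=−∞
i=2 t=5 v=6: → [5,8),[4,7),[3,6); WM=−∞
i=3 t=7 v=7: → [7,10),[6,9),[5,8); WM=4; [1,4) fires=1
i=4 t=3 v=7: → [3,6),[2,5),[1,4); WM=4
i=5 t=9 v=3: → [9,12),[8,11),[7,10); WM=4
i=6 t=9 v=6: → [9,12),[8,11),[7,10); WM=4
i=7 t=11 v=1: → [11,14),[10,13),[9,12); WM=8; [2,5) fires=3 [3,6) fires=4 [4,7) fires=2 [5,8) fires=2
i=8 t=5 v=1: DROP (t<8-1); WM=8
i=9 t=12 v=1: → [12,15),[11,14),[10,13); WM=8
i=10 t=12 v=7: → [12,15),[11,14),[10,13); WM=8
i=11 t=13 v=1: → [13,16),[12,15),[11,14); WM=10; [6,9) fires=1 [7,10) fires=3
i=12 t=14 v=1: → [14,17),[13,16),[12,15); WM=10
i=13 t=15 v=2: → [15,18),[14,17),[13,16); WM=10
i=14 t=13 v=8: → [13,16),[12,15),[11,14); WM=10
i=15 t=15 v=6: → [15,18),[14,17),[13,16); WM=12; [8,11) fires=2 [9,12) fires=3
i=16 t=15 v=4: → [15,18),[14,17),[13,16); WM=12
i=17 t=19 v=1: → [19,22),[18,21),[17,20); WM=12
i=18 t=21 v=3: → [21,24),[20,23),[19,22); WM=12
i=19 t=13 v=5: → [13,16),[12,15),[11,14); WM=18; [10,13) fires=3 [11,14) fires=6 [12,15) fires=6 [13,16) fires=7 [14,17) fires=4 [15,18) fires=3
i=20 t=21 v=6: → [21,24),[20,23),[19,22); WM=18

8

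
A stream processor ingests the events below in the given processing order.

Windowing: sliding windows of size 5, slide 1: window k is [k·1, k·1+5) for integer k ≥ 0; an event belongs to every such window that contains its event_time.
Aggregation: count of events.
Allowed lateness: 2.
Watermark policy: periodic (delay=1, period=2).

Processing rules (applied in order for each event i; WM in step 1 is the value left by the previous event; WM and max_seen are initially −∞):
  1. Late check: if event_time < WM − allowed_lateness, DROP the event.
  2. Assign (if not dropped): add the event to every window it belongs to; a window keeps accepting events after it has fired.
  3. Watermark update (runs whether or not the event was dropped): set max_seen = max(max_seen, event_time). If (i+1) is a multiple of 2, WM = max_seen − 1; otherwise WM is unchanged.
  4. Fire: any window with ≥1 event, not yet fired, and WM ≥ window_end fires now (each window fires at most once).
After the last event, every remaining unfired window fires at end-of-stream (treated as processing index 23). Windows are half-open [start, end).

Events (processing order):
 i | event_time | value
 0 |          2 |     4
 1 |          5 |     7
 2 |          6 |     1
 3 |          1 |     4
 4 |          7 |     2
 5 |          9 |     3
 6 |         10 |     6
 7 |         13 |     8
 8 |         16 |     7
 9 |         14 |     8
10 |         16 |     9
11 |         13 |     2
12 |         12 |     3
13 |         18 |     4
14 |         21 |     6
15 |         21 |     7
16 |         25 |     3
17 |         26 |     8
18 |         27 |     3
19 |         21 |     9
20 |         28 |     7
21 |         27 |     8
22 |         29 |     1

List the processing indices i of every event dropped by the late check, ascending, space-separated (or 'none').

i=0 t=2 v=4: → [2,7),[1,6),[0,5); WM=−∞
i=1 t=5 v=7: → [5,10),[4,9),[3,8),[2,7),[1,6); WM=4
i=2 t=6 v=1: → [6,11),[5,10),[4,9),[3,8),[2,7); WM=4
i=3 t=1 v=4: DROP (t<4-2); WM=5; [0,5) fires=1
i=4 t=7 v=2: → [7,12),[6,11),[5,10),[4,9),[3,8); WM=5
i=5 t=9 v=3: → [9,14),[8,13),[7,12),[6,11),[5,10); WM=8; [1,6) fires=2 [2,7) fires=3 [3,8) fires=3
i=6 t=10 v=6: → [10,15),[9,14),[8,13),[7,12),[6,11); WM=8
i=7 t=13 v=8: → [13,18),[12,17),[11,16),[10,15),[9,14); WM=12; [4,9) fires=3 [5,10) fires=4 [6,11) fires=4 [7,12) fires=3
i=8 t=16 v=7: → [16,21),[15,20),[14,19),[13,18),[12,17); WM=12
i=9 t=14 v=8: → [14,19),[13,18),[12,17),[11,16),[10,15); WM=15; [8,13) fires=2 [9,14) fires=3 [10,15) fires=3
i=10 t=16 v=9: → [16,21),[15,20),[14,19),[13,18),[12,17); WM=15
i=11 t=13 v=2: → [13,18),[12,17),[11,16),[10,15),[9,14); WM=15
i=12 t=12 v=3: DROP (t<15-2); WM=15
i=13 t=18 v=4: → [18,23),[17,22),[16,21),[15,20),[14,19); WM=17; [11,16) fires=3 [12,17) fires=5
i=14 t=21 v=6: → [21,26),[20,25),[19,24),[18,23),[17,22); WM=17
i=15 t=21 v=7: → [21,26),[20,25),[19,24),[18,23),[17,22); WM=20; [13,18) fires=5 [14,19) fires=4 [15,20) fires=3
i=16 t=25 v=3: → [25,30),[24,29),[23,28),[22,27),[21,26); WM=20
i=17 t=26 v=8: → [26,31),[25,30),[24,29),[23,28),[22,27); WM=25; [16,21) fires=3 [17,22) fires=3 [18,23) fires=3 [19,24) fires=2 [20,25) fires=2
i=18 t=27 v=3: → [27,32),[26,31),[25,30),[24,29),[23,28); WM=25
i=19 t=21 v=9: DROP (t<25-2); WM=26; [21,26) fires=3
i=20 t=28 v=7: → [28,33),[27,32),[26,31),[25,30),[24,29); WM=26
i=21 t=27 v=8: → [27,32),[26,31),[25,30),[24,29),[23,28); WM=27; [22,27) fires=2
i=22 t=29 v=1: → [29,34),[28,33),[27,32),[26,31),[25,30); WM=27

3 12 19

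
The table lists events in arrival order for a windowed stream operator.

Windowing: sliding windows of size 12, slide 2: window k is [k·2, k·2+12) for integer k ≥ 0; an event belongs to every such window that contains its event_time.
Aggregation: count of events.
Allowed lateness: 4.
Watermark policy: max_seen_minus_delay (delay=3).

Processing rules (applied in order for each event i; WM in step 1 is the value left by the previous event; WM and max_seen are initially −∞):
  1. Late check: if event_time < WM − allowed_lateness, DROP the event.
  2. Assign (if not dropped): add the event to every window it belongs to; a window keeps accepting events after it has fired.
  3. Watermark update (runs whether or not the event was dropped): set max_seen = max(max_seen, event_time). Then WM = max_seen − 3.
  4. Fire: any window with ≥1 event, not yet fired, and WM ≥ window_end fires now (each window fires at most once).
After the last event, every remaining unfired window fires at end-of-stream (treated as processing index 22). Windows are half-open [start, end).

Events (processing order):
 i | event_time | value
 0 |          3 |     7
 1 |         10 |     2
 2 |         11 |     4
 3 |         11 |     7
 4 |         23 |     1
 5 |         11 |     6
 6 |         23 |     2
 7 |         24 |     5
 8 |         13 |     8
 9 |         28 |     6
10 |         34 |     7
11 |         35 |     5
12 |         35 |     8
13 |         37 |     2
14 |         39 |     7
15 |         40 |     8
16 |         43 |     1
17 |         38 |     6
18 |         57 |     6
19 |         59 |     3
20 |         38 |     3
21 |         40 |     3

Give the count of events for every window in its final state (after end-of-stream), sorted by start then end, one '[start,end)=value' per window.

i=0 t=3 v=7: → [2,14),[0,12); WM=0
i=1 t=10 v=2: → [10,22),[8,20),[6,18),[4,16),[2,14),[0,12); WM=7
i=2 t=11 v=4: → [10,22),[8,20),[6,18),[4,16),[2,14),[0,12); WM=8
i=3 t=11 v=7: → [10,22),[8,20),[6,18),[4,16),[2,14),[0,12); WM=8
i=4 t=23 v=1: → [22,34),[20,32),[18,30),[16,28),[14,26),[12,24); WM=20; [0,12) fires=4 [2,14) fires=4 [4,16) fires=3 [6,18) fires=3 [8,20) fires=3
i=5 t=11 v=6: DROP (t<20-4); WM=20
i=6 t=23 v=2: → [22,34),[20,32),[18,30),[16,28),[14,26),[12,24); WM=20
i=7 t=24 v=5: → [24,36),[22,34),[20,32),[18,30),[16,28),[14,26); WM=21
i=8 t=13 v=8: DROP (t<21-4); WM=21
i=9 t=28 v=6: → [28,40),[26,38),[24,36),[22,34),[20,32),[18,30); WM=25; [10,22) fires=3 [12,24) fires=2
i=10 t=34 v=7: → [34,46),[32,44),[30,42),[28,40),[26,38),[24,36); WM=31; [14,26) fires=3 [16,28) fires=3 [18,30) fires=4
i=11 t=35 v=5: → [34,46),[32,44),[30,42),[28,40),[26,38),[24,36); WM=32; [20,32) fires=4
i=12 t=35 v=8: → [34,46),[32,44),[30,42),[28,40),[26,38),[24,36); WM=32
i=13 t=37 v=2: → [36,48),[34,46),[32,44),[30,42),[28,40),[26,38); WM=34; [22,34) fires=4
i=14 t=39 v=7: → [38,50),[36,48),[34,46),[32,44),[30,42),[28,40); WM=36; [24,36) fires=5
i=15 t=40 v=8: → [40,52),[38,50),[36,48),[34,46),[32,44),[30,42); WM=37
i=16 t=43 v=1: → [42,54),[40,52),[38,50),[36,48),[34,46),[32,44); WM=40; [26,38) fires=5 [28,40) fires=6
i=17 t=38 v=6: → [38,50),[36,48),[34,46),[32,44),[30,42),[28,40); WM=40
i=18 t=57 v=6: → [56,68),[54,66),[52,64),[50,62),[48,60),[46,58); WM=54; [30,42) fires=7 [32,44) fires=8 [34,46) fires=8 [36,48) fires=5 [38,50) fires=4 [40,52) fires=2 [42,54) fires=1
i=19 t=59 v=3: → [58,70),[56,68),[54,66),[52,64),[50,62),[48,60); WM=56
i=20 t=38 v=3: DROP (t<56-4); WM=56
i=21 t=40 v=3: DROP (t<56-4); WM=56

[0,12)=4 [2,14)=4 [4,16)=3 [6,18)=3 [8,20)=3 [10,22)=3 [12,24)=2 [14,26)=3 [16,28)=3 [18,30)=4 [20,32)=4 [22,34)=4 [24,36)=5 [26,38)=5 [28,40)=7 [30,42)=7 [32,44)=8 [34,46)=8 [36,48)=5 [38,50)=4 [40,52)=2 [42,54)=1 [46,58)=1 [48,60)=2 [50,62)=2 [52,64)=2 [54,66)=2 [56,68)=2 [58,70)=1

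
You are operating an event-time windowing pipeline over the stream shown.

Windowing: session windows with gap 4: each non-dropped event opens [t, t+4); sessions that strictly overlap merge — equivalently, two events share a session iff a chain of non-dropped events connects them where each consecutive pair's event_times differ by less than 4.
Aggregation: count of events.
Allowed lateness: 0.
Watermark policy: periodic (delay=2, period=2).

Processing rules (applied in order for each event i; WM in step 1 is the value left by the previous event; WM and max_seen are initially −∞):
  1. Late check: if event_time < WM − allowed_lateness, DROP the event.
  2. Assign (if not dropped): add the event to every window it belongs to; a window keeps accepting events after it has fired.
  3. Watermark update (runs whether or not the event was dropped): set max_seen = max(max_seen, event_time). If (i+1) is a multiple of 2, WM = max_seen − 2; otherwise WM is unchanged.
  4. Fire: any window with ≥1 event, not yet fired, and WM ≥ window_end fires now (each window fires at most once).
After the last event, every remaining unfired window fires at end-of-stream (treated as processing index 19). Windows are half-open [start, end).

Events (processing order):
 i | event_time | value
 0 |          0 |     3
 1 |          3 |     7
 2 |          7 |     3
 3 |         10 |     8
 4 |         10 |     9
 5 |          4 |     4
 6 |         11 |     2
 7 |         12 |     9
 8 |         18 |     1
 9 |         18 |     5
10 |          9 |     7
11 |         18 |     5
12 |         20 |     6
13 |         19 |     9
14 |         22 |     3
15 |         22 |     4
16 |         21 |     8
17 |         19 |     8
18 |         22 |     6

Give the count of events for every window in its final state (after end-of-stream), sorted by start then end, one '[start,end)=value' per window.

i=0 t=0 v=3: → [0,4); WM=−∞
i=1 t=3 v=7: → [0,7); WM=1
i=2 t=7 v=3: → [7,11); WM=1
i=3 t=10 v=8: → [7,14); WM=8
i=4 t=10 v=9: → [7,14); WM=8
i=5 t=4 v=4: DROP (t<8-0); WM=8
i=6 t=11 v=2: → [7,15); WM=8
i=7 t=12 v=9: → [7,16); WM=10
i=8 t=18 v=1: → [18,22); WM=10
i=9 t=18 v=5: → [18,22); WM=16
i=10 t=9 v=7: DROP (t<16-0); WM=16
i=11 t=18 v=5: → [18,22); WM=16
i=12 t=20 v=6: → [18,24); WM=16
i=13 t=19 v=9: → [18,24); WM=18
i=14 t=22 v=3: → [18,26); WM=18
i=15 t=22 v=4: → [18,26); WM=20
i=16 t=21 v=8: → [18,26); WM=20
i=17 t=19 v=8: DROP (t<20-0); WM=20
i=18 t=22 v=6: → [18,26); WM=20

[0,7)=2 [7,16)=5 [18,26)=9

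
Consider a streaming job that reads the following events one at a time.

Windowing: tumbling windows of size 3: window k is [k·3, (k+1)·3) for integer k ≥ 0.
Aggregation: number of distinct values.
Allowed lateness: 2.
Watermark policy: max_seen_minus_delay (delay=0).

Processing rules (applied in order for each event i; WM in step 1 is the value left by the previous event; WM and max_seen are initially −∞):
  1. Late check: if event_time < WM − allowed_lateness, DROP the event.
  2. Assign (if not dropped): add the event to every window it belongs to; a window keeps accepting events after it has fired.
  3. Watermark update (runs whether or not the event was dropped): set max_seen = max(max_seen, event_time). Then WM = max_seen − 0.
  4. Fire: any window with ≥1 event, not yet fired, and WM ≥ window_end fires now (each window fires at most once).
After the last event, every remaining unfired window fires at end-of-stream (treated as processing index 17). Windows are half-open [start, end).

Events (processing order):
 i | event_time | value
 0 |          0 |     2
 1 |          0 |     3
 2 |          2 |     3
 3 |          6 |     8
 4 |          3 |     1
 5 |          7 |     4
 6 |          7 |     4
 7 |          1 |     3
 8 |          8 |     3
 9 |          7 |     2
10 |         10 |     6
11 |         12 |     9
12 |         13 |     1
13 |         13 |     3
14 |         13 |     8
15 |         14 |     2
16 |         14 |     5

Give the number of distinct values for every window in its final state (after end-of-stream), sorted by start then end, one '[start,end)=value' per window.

i=0 t=0 v=2: → [0,3); WM=0
i=1 t=0 v=3: → [0,3); WM=0
i=2 t=2 v=3: → [0,3); WM=2
i=3 t=6 v=8: → [6,9); WM=6; [0,3) fires=2
i=4 t=3 v=1: DROP (t<6-2); WM=6
i=5 t=7 v=4: → [6,9); WM=7
i=6 t=7 v=4: → [6,9); WM=7
i=7 t=1 v=3: DROP (t<7-2); WM=7
i=8 t=8 v=3: → [6,9); WM=8
i=9 t=7 v=2: → [6,9); WM=8
i=10 t=10 v=6: → [9,12); WM=10; [6,9) fires=4
i=11 t=12 v=9: → [12,15); WM=12; [9,12) fires=1
i=12 t=13 v=1: → [12,15); WM=13
i=13 t=13 v=3: → [12,15); WM=13
i=14 t=13 v=8: → [12,15); WM=13
i=15 t=14 v=2: → [12,15); WM=14
i=16 t=14 v=5: → [12,15); WM=14

[0,3)=2 [6,9)=4 [9,12)=1 [12,15)=6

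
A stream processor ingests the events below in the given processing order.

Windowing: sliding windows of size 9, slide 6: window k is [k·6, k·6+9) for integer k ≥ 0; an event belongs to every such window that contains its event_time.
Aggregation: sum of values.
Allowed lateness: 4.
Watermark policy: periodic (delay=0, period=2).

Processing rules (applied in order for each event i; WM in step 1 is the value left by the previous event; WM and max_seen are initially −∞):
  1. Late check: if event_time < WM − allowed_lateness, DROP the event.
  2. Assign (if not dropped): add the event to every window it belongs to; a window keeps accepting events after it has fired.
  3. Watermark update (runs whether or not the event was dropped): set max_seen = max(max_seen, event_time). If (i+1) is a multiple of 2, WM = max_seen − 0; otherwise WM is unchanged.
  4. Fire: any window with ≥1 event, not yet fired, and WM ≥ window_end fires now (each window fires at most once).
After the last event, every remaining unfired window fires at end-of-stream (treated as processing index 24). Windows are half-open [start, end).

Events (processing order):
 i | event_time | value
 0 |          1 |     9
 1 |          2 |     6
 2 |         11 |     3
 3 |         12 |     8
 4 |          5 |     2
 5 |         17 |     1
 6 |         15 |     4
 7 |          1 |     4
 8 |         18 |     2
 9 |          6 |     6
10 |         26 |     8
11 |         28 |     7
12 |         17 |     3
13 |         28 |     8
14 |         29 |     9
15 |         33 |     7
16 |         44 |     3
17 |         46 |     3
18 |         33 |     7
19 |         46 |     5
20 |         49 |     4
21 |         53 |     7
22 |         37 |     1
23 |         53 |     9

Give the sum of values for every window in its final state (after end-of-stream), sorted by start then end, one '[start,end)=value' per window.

i=0 t=1 v=9: → [0,9); WM=−∞
i=1 t=2 v=6: → [0,9); WM=2
i=2 t=11 v=3: → [6,15); WM=2
i=3 t=12 v=8: → [12,21),[6,15); WM=12; [0,9) fires=15
i=4 t=5 v=2: DROP (t<12-4); WM=12
i=5 t=17 v=1: → [12,21); WM=17; [6,15) fires=11
i=6 t=15 v=4: → [12,21); WM=17
i=7 t=1 v=4: DROP (t<17-4); WM=17
i=8 t=18 v=2: → [18,27),[12,21); WM=17
i=9 t=6 v=6: DROP (t<17-4); WM=18
i=10 t=26 v=8: → [24,33),[18,27); WM=18
i=11 t=28 v=7: → [24,33); WM=28; [12,21) fires=15 [18,27) fires=10
i=12 t=17 v=3: DROP (t<28-4); WM=28
i=13 t=28 v=8: → [24,33); WM=28
i=14 t=29 v=9: → [24,33); WM=28
i=15 t=33 v=7: → [30,39); WM=33; [24,33) fires=32
i=16 t=44 v=3: → [42,51),[36,45); WM=33
i=17 t=46 v=3: → [42,51); WM=46; [30,39) fires=7 [36,45) fires=3
i=18 t=33 v=7: DROP (t<46-4); WM=46
i=19 t=46 v=5: → [42,51); WM=46
i=20 t=49 v=4: → [48,57),[42,51); WM=46
i=21 t=53 v=7: → [48,57); WM=53; [42,51) fires=15
i=22 t=37 v=1: DROP (t<53-4); WM=53
i=23 t=53 v=9: → [48,57); WM=53

[0,9)=15 [6,15)=11 [12,21)=15 [18,27)=10 [24,33)=32 [30,39)=7 [36,45)=3 [42,51)=15 [48,57)=20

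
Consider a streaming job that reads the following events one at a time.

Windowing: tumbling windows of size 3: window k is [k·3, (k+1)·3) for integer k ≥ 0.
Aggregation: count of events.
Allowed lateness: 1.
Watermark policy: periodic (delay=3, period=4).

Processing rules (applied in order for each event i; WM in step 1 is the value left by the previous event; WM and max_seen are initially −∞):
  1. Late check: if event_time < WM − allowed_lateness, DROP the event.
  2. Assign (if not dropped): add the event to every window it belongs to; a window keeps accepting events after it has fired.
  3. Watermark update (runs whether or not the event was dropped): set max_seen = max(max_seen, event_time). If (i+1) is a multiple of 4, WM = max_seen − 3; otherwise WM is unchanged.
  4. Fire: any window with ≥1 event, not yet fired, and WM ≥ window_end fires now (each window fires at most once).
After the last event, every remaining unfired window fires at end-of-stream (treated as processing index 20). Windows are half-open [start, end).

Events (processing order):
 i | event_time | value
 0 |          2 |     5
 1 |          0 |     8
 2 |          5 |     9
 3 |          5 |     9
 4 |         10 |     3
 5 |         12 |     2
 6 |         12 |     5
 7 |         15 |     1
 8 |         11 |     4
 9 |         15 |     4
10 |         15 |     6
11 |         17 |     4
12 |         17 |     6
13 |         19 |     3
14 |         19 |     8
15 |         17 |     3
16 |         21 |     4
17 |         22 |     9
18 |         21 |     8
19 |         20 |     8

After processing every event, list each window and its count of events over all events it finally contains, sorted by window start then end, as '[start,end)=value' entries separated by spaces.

i=0 t=2 v=5: → [0,3); WM=−∞
i=1 t=0 v=8: → [0,3); WM=−∞
i=2 t=5 v=9: → [3,6); WM=−∞
i=3 t=5 v=9: → [3,6); WM=2
i=4 t=10 v=3: → [9,12); WM=2
i=5 t=12 v=2: → [12,15); WM=2
i=6 t=12 v=5: → [12,15); WM=2
i=7 t=15 v=1: → [15,18); WM=12; [0,3) fires=2 [3,6) fires=2 [9,12) fires=1
i=8 t=11 v=4: → [9,12); WM=12
i=9 t=15 v=4: → [15,18); WM=12
i=10 t=15 v=6: → [15,18); WM=12
i=11 t=17 v=4: → [15,18); WM=14
i=12 t=17 v=6: → [15,18); WM=14
i=13 t=19 v=3: → [18,21); WM=14
i=14 t=19 v=8: → [18,21); WM=14
i=15 t=17 v=3: → [15,18); WM=16; [12,15) fires=2
i=16 t=21 v=4: → [21,24); WM=16
i=17 t=22 v=9: → [21,24); WM=16
i=18 t=21 v=8: → [21,24); WM=16
i=19 t=20 v=8: → [18,21); WM=19; [15,18) fires=6

[0,3)=2 [3,6)=2 [9,12)=2 [12,15)=2 [15,18)=6 [18,21)=3 [21,24)=3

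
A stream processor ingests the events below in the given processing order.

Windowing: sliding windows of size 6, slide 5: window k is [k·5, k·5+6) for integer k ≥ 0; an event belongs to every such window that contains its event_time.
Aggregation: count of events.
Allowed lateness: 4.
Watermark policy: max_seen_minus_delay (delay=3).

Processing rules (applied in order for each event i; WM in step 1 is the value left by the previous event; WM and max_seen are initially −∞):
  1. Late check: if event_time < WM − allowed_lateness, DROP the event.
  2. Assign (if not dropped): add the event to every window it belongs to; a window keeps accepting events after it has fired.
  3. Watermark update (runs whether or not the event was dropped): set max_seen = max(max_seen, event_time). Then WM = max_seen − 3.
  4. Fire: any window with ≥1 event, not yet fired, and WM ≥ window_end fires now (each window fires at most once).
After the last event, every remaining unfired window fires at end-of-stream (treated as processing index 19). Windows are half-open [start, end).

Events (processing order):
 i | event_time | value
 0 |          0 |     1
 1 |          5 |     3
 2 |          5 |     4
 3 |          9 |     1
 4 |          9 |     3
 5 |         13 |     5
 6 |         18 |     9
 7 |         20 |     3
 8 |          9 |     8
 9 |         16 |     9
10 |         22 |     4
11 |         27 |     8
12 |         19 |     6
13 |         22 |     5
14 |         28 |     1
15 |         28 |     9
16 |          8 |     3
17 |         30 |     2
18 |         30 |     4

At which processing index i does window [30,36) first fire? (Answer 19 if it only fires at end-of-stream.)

19

i=0 t=0 v=1: → [0,6); WM=-3
i=1 t=5 v=3: → [5,11),[0,6); WM=2
i=2 t=5 v=4: → [5,11),[0,6); WM=2
i=3 t=9 v=1: → [5,11); WM=6; [0,6) fires=3
i=4 t=9 v=3: → [5,11); WM=6
i=5 t=13 v=5: → [10,16); WM=10
i=6 t=18 v=9: → [15,21); WM=15; [5,11) fires=4
i=7 t=20 v=3: → [20,26),[15,21); WM=17; [10,16) fires=1
i=8 t=9 v=8: DROP (t<17-4); WM=17
i=9 t=16 v=9: → [15,21); WM=17
i=10 t=22 v=4: → [20,26); WM=19
i=11 t=27 v=8: → [25,31); WM=24; [15,21) fires=3
i=12 t=19 v=6: DROP (t<24-4); WM=24
i=13 t=22 v=5: → [20,26); WM=24
i=14 t=28 v=1: → [25,31); WM=25
i=15 t=28 v=9: → [25,31); WM=25
i=16 t=8 v=3: DROP (t<25-4); WM=25
i=17 t=30 v=2: → [30,36),[25,31); WM=27; [20,26) fires=3
i=18 t=30 v=4: → [30,36),[25,31); WM=27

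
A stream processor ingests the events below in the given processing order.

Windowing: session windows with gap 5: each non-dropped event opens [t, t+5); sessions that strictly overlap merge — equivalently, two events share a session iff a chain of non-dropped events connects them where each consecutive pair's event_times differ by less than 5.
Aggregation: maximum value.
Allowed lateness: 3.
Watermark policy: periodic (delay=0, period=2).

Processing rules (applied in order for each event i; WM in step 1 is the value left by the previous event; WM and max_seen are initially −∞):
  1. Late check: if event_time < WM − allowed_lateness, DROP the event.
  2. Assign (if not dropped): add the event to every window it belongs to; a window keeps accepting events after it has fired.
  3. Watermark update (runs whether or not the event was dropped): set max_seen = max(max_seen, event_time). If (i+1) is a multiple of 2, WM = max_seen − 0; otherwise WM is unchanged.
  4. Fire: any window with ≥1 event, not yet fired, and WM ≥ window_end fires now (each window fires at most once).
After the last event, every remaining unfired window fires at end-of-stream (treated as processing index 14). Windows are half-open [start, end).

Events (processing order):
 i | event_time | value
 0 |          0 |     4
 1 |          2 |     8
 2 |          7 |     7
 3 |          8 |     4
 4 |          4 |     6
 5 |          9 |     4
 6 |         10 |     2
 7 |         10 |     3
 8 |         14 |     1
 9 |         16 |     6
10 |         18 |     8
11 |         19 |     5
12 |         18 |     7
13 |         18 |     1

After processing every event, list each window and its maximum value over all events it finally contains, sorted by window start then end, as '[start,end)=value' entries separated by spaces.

[0,7)=8 [7,24)=8

i=0 t=0 v=4: → [0,5); WM=−∞
i=1 t=2 v=8: → [0,7); WM=2
i=2 t=7 v=7: → [7,12); WM=2
i=3 t=8 v=4: → [7,13); WM=8
i=4 t=4 v=6: DROP (t<8-3); WM=8
i=5 t=9 v=4: → [7,14); WM=9
i=6 t=10 v=2: → [7,15); WM=9
i=7 t=10 v=3: → [7,15); WM=10
i=8 t=14 v=1: → [7,19); WM=10
i=9 t=16 v=6: → [7,21); WM=16
i=10 t=18 v=8: → [7,23); WM=16
i=11 t=19 v=5: → [7,24); WM=19
i=12 t=18 v=7: → [7,24); WM=19
i=13 t=18 v=1: → [7,24); WM=19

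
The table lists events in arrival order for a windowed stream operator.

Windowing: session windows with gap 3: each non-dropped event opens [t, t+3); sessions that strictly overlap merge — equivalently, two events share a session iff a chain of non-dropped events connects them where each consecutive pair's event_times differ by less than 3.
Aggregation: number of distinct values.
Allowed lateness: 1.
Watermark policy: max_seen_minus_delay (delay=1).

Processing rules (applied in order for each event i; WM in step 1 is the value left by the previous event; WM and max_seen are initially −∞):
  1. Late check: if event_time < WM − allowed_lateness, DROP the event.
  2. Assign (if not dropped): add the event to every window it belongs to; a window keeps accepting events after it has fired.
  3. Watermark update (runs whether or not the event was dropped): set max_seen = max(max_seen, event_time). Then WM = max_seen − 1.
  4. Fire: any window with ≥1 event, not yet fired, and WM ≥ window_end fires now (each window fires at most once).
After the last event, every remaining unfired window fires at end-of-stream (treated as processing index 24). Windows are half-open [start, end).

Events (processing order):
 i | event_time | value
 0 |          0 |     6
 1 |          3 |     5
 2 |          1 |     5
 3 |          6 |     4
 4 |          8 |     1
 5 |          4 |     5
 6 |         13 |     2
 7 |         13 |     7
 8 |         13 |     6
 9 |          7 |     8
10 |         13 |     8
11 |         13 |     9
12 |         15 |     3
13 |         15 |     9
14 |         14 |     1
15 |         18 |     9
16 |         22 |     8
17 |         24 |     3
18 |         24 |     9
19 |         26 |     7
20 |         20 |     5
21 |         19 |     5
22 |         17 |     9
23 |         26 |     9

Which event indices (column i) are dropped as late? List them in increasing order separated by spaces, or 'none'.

i=0 t=0 v=6: → [0,3); WM=-1
i=1 t=3 v=5: → [3,6); WM=2
i=2 t=1 v=5: → [0,6); WM=2
i=3 t=6 v=4: → [6,9); WM=5
i=4 t=8 v=1: → [6,11); WM=7
i=5 t=4 v=5: DROP (t<7-1); WM=7
i=6 t=13 v=2: → [13,16); WM=12
i=7 t=13 v=7: → [13,16); WM=12
i=8 t=13 v=6: → [13,16); WM=12
i=9 t=7 v=8: DROP (t<12-1); WM=12
i=10 t=13 v=8: → [13,16); WM=12
i=11 t=13 v=9: → [13,16); WM=12
i=12 t=15 v=3: → [13,18); WM=14
i=13 t=15 v=9: → [13,18); WM=14
i=14 t=14 v=1: → [13,18); WM=14
i=15 t=18 v=9: → [18,21); WM=17
i=16 t=22 v=8: → [22,25); WM=21
i=17 t=24 v=3: → [22,27); WM=23
i=18 t=24 v=9: → [22,27); WM=23
i=19 t=26 v=7: → [22,29); WM=25
i=20 t=20 v=5: DROP (t<25-1); WM=25
i=21 t=19 v=5: DROP (t<25-1); WM=25
i=22 t=17 v=9: DROP (t<25-1); WM=25
i=23 t=26 v=9: → [22,29); WM=25

5 9 20 21 22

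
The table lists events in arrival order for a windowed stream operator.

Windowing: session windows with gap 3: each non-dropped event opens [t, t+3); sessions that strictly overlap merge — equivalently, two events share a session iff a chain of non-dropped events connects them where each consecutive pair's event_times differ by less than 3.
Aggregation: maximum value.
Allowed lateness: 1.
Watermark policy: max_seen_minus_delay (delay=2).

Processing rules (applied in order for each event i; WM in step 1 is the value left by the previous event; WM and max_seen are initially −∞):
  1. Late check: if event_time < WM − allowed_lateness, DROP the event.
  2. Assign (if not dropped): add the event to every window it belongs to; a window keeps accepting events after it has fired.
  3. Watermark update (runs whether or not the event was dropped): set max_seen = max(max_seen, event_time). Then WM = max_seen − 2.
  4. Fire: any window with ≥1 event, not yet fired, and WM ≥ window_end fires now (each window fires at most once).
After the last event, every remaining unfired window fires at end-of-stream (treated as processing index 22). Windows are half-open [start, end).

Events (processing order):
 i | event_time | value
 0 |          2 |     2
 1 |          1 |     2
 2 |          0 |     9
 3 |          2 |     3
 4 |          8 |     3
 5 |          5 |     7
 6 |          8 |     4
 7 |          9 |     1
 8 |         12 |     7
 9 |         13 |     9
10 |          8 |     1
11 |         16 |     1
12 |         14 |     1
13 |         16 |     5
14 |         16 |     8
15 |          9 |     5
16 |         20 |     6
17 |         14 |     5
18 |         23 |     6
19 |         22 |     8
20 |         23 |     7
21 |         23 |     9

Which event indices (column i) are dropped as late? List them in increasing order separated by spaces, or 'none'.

i=0 t=2 v=2: → [2,5); WM=0
i=1 t=1 v=2: → [1,5); WM=0
i=2 t=0 v=9: → [0,5); WM=0
i=3 t=2 v=3: → [0,5); WM=0
i=4 t=8 v=3: → [8,11); WM=6
i=5 t=5 v=7: → [5,8); WM=6
i=6 t=8 v=4: → [8,11); WM=6
i=7 t=9 v=1: → [8,12); WM=7
i=8 t=12 v=7: → [12,15); WM=10
i=9 t=13 v=9: → [12,16); WM=11
i=10 t=8 v=1: DROP (t<11-1); WM=11
i=11 t=16 v=1: → [16,19); WM=14
i=12 t=14 v=1: → [12,19); WM=14
i=13 t=16 v=5: → [12,19); WM=14
i=14 t=16 v=8: → [12,19); WM=14
i=15 t=9 v=5: DROP (t<14-1); WM=14
i=16 t=20 v=6: → [20,23); WM=18
i=17 t=14 v=5: DROP (t<18-1); WM=18
i=18 t=23 v=6: → [23,26); WM=21
i=19 t=22 v=8: → [20,26); WM=21
i=20 t=23 v=7: → [20,26); WM=21
i=21 t=23 v=9: → [20,26); WM=21

10 15 17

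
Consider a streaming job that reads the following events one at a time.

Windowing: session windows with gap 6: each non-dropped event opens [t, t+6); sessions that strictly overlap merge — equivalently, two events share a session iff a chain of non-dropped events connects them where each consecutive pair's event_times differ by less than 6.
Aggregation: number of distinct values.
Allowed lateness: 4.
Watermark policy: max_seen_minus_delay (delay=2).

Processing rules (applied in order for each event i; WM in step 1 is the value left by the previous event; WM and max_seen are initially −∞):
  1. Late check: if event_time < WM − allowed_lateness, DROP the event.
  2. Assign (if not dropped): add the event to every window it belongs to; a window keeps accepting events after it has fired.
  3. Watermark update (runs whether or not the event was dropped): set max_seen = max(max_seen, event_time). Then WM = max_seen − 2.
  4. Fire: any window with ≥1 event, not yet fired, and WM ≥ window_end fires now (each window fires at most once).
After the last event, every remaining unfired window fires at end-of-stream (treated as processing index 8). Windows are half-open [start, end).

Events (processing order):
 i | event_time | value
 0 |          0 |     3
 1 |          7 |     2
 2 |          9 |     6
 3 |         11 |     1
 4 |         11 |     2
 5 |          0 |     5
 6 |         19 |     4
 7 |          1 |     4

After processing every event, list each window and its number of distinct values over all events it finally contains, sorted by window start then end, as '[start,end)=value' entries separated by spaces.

i=0 t=0 v=3: → [0,6); WM=-2
i=1 t=7 v=2: → [7,13); WM=5
i=2 t=9 v=6: → [7,15); WM=7
i=3 t=11 v=1: → [7,17); WM=9
i=4 t=11 v=2: → [7,17); WM=9
i=5 t=0 v=5: DROP (t<9-4); WM=9
i=6 t=19 v=4: → [19,25); WM=17
i=7 t=1 v=4: DROP (t<17-4); WM=17

[0,6)=1 [7,17)=3 [19,25)=1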